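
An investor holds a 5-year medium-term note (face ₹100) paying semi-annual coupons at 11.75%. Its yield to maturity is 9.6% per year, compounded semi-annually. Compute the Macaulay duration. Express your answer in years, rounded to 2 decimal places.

3.97 years

Periodic yield y = 0.048. Discount each cash flow and weight by its period:
  t   CF        PV=CF/(1+0.048)^t    t·PV
  1        5.875         5.6059         5.6059
  2        5.875         5.3492        10.6983
  3        5.875         5.1042        15.3125
  4        5.875         4.8704        19.4815
  5        5.875         4.6473        23.2365
  6        5.875         4.4345        26.6067
  7        5.875         4.2313        29.6194
  8        5.875         4.0375        32.3004
  9        5.875         3.8526        34.6736
  10     105.875        66.2492       662.4919
  Σ                    108.3821       860.0268
Price P = Σ PV = 108.3821.
Macaulay duration = Σ(t·PV) / P = 860.0268 / 108.3821 = 7.93514 half-year periods.
In years: 7.93514 / 2 = 3.96757 years.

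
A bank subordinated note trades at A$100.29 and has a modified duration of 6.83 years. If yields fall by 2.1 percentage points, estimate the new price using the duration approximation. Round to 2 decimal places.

A$114.67

Duration approximation: ΔP/P ≈ -D_mod · Δy = -6.83 × (-0.021) = +0.143430.
New price ≈ 100.29 × (1 + 0.143430) = 114.6745947.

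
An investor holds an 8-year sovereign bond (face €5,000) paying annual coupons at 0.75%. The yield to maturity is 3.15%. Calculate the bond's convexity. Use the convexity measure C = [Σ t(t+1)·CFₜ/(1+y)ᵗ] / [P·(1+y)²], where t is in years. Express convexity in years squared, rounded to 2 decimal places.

With y = 0.0315:
  t   CF        PV=CF/(1+0.0315)^t    t·PV        t(t+1)·PV
  1        37.50        36.3548        36.3548          72.7096
  2        37.50        35.2446        70.4892         211.4677
  3        37.50        34.1683       102.5049         410.0198
  4        37.50        33.1249       132.4995         662.4976
  5        37.50        32.1133       160.5666         963.3994
  6        37.50        31.1326       186.7958       1,307.5707
  7        37.50        30.1819       211.2733       1,690.1867
  8     5,037.50     3,930.6213    31,444.9702     283,004.7319
  Σ                  4,162.9418    32,345.4544     288,322.5834
P = 4,162.9418.
Convexity = Σ t(t+1)·PV / [P·(1+y)²] = 288,322.5834 / (4,162.9418 × 1.063992) = 65.09384.

65.09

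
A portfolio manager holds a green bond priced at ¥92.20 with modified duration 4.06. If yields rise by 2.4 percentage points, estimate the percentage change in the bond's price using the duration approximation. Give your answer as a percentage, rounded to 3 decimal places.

-9.744%

Duration approximation: ΔP/P ≈ -D_mod · Δy = -4.06 × (+0.024) = -0.097440.
As a percentage: -9.7440%.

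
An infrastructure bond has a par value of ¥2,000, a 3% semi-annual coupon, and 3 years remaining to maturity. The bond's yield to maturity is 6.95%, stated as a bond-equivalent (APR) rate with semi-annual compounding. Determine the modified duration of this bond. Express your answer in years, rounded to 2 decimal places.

2.79 years

Periodic yield y = 0.03475. First find Macaulay duration:
  t   CF        PV=CF/(1+0.03475)^t    t·PV
  1        30.00        28.9925        28.9925
  2        30.00        28.0189        56.0377
  3        30.00        27.0779        81.2337
  4        30.00        26.1685       104.6742
  5        30.00        25.2897       126.4486
  6     2,030.00     1,653.8017     9,922.8101
  Σ                  1,789.3492    10,320.1967
P = 1,789.3492; Macaulay duration = 10,320.1967 / 1,789.3492 = 5.76757 half-year periods = 2.88378 years.
Modified duration = D_Mac / (1 + y) = 2.88378 / 1.03475 = 2.78694 years.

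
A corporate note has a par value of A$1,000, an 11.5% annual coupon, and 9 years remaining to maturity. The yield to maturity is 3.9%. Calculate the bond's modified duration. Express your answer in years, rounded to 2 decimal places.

Periodic yield y = 0.039. First find Macaulay duration:
  t   CF        PV=CF/(1+0.039)^t    t·PV
  1       115.00       110.6833       110.6833
  2       115.00       106.5287       213.0575
  3       115.00       102.5301       307.5902
  4       115.00        98.6815       394.7259
  5       115.00        94.9774       474.8868
  6       115.00        91.4123       548.4737
  7       115.00        87.9810       615.8672
  8       115.00        84.6786       677.4285
  9     1,115.00       790.1962     7,111.7658
  Σ                  1,567.6690    10,454.4789
P = 1,567.6690; Macaulay duration = 10,454.4789 / 1,567.6690 = 6.66880 years.
Modified duration = D_Mac / (1 + y) = 6.66880 / 1.039 = 6.41848 years.

6.42 years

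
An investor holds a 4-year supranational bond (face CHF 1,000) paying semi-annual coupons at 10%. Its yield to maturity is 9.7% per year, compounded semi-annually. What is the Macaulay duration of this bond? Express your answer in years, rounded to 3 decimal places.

Periodic yield y = 0.0485. Discount each cash flow and weight by its period:
  t   CF        PV=CF/(1+0.0485)^t    t·PV
  1        50.00        47.6872        47.6872
  2        50.00        45.4813        90.9627
  3        50.00        43.3775       130.1326
  4        50.00        41.3710       165.4841
  5        50.00        39.4573       197.2867
  6        50.00        37.6322       225.7931
  7        50.00        35.8914       251.2401
  8     1,050.00       718.8559     5,750.8469
  Σ                  1,009.7539     6,859.4333
Price P = Σ PV = 1,009.7539.
Macaulay duration = Σ(t·PV) / P = 6,859.4333 / 1,009.7539 = 6.79317 half-year periods.
In years: 6.79317 / 2 = 3.39659 years.

3.397 years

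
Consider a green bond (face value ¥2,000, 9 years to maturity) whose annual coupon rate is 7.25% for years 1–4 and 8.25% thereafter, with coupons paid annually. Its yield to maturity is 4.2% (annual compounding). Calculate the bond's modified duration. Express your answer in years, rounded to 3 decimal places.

6.842 years

Periodic yield y = 0.042. First find Macaulay duration:
  t   CF        PV=CF/(1+0.042)^t    t·PV
  1       145.00       139.1555       139.1555
  2       145.00       133.5465       267.0930
  3       145.00       128.1636       384.4909
  4       145.00       122.9977       491.9910
  5       165.00       134.3214       671.6072
  6       165.00       128.9073       773.4440
  7       165.00       123.7115       865.9802
  8       165.00       118.7250       949.8000
  9     2,165.00     1,495.0249    13,455.2242
  Σ                  2,524.5535    17,998.7860
P = 2,524.5535; Macaulay duration = 17,998.7860 / 2,524.5535 = 7.12949 years.
Modified duration = D_Mac / (1 + y) = 7.12949 / 1.042 = 6.84212 years.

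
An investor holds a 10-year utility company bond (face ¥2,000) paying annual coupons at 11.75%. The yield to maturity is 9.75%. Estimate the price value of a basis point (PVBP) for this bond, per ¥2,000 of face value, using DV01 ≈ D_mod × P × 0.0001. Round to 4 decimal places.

Periodic yield y = 0.0975.
  t   CF        PV=CF/(1+0.0975)^t    t·PV
  1       235.00       214.1230       214.1230
  2       235.00       195.1007       390.2014
  3       235.00       177.7683       533.3048
  4       235.00       161.9757       647.9026
  5       235.00       147.5860       737.9301
  6       235.00       134.4747       806.8484
  7       235.00       122.5282       857.6976
  8       235.00       111.6430       893.1443
  9       235.00       101.7249       915.5237
  10    2,235.00       881.5201     8,815.2014
  Σ                  2,248.4446    14,811.8774
P = 2,248.4446; D_Mac = 6.58761 yrs; D_mod = 6.00238 yrs.
DV01 ≈ 6.00238 × 2,248.4446 × 0.0001 = 1.349602.

¥1.3496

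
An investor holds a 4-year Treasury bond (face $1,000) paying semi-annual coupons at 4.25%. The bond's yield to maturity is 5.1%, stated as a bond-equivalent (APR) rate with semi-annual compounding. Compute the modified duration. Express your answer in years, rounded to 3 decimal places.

Periodic yield y = 0.0255. First find Macaulay duration:
  t   CF        PV=CF/(1+0.0255)^t    t·PV
  1        21.25        20.7216        20.7216
  2        21.25        20.2063        40.4127
  3        21.25        19.7039        59.1117
  4        21.25        19.2139        76.8557
  5        21.25        18.7362        93.6808
  6        21.25        18.2703       109.6216
  7        21.25        17.8160       124.7117
  8     1,021.25       834.9236     6,679.3890
  Σ                    969.5918     7,204.5049
P = 969.5918; Macaulay duration = 7,204.5049 / 969.5918 = 7.43045 half-year periods = 3.71523 years.
Modified duration = D_Mac / (1 + y) = 3.71523 / 1.0255 = 3.62284 years.

3.623 years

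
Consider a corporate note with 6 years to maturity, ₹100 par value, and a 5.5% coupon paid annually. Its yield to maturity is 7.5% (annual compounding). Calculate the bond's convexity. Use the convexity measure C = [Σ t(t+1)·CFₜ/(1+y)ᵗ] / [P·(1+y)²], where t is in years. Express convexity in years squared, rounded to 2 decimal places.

With y = 0.075:
  t   CF        PV=CF/(1+0.075)^t    t·PV        t(t+1)·PV
  1         5.50         5.1163         5.1163          10.2326
  2         5.50         4.7593         9.5187          28.5560
  3         5.50         4.4273        13.2818          53.1274
  4         5.50         4.1184        16.4736          82.3681
  5         5.50         3.8311        19.1554         114.9322
  6       105.50        68.3599       410.1596       2,871.1175
  Σ                     90.6123       473.7054       3,160.3337
P = 90.6123.
Convexity = Σ t(t+1)·PV / [P·(1+y)²] = 3,160.3337 / (90.6123 × 1.155625) = 30.18067.

30.18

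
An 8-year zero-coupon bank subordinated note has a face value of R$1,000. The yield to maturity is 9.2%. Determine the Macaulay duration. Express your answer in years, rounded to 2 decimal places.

A zero-coupon bond has a single cash flow at maturity, so its Macaulay duration equals its maturity: 8 years.

8.00 years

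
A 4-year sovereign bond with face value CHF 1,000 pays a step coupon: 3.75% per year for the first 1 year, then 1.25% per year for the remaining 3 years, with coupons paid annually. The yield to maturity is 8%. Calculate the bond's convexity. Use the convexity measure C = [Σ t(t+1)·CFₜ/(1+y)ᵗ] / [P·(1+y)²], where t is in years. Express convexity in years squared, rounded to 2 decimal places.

16.23

With y = 0.08:
  t   CF        PV=CF/(1+0.08)^t    t·PV        t(t+1)·PV
  1        37.50        34.7222        34.7222          69.4444
  2        12.50        10.7167        21.4335          64.3004
  3        12.50         9.9229        29.7687         119.0748
  4     1,012.50       744.2177     2,976.8709      14,884.3545
  Σ                    799.5796     3,062.7953      15,137.1742
P = 799.5796.
Convexity = Σ t(t+1)·PV / [P·(1+y)²] = 15,137.1742 / (799.5796 × 1.166400) = 16.23064.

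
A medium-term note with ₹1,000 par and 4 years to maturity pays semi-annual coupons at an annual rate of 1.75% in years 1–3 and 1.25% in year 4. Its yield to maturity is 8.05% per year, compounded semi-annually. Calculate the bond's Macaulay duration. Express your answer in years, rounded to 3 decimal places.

Periodic yield y = 0.04025. Discount each cash flow and weight by its period:
  t   CF        PV=CF/(1+0.04025)^t    t·PV
  1         8.75         8.4114         8.4114
  2         8.75         8.0860        16.1720
  3         8.75         7.7731        23.3193
  4         8.75         7.4723        29.8894
  5         8.75         7.1832        35.9161
  6         8.75         6.9053        41.4317
  7         6.25         4.7415        33.1905
  8     1,006.25       733.8446     5,870.7567
  Σ                    784.4175     6,059.0872
Price P = Σ PV = 784.4175.
Macaulay duration = Σ(t·PV) / P = 6,059.0872 / 784.4175 = 7.72431 half-year periods.
In years: 7.72431 / 2 = 3.86216 years.

3.862 years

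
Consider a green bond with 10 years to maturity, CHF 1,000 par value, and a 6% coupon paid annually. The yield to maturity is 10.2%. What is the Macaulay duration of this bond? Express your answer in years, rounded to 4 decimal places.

7.4020 years

Periodic yield y = 0.102. Discount each cash flow and weight by its year:
  t   CF        PV=CF/(1+0.102)^t    t·PV
  1        60.00        54.4465        54.4465
  2        60.00        49.4070        98.8139
  3        60.00        44.8339       134.5017
  4        60.00        40.6841       162.7365
  5        60.00        36.9184       184.5922
  6        60.00        33.5013       201.0078
  7        60.00        30.4005       212.8032
  8        60.00        27.5866       220.6930
  9        60.00        25.0332       225.2991
  10    1,060.00       401.3192     4,013.1918
  Σ                    744.1306     5,508.0856
Price P = Σ PV = 744.1306.
Macaulay duration = Σ(t·PV) / P = 5,508.0856 / 744.1306 = 7.40204 years.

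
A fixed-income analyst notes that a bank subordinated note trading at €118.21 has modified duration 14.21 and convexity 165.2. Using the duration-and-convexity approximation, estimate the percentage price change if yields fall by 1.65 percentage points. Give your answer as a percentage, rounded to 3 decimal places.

+25.695%

Duration effect: -D_mod·Δy = -14.21 × (-0.0165) = +0.234465
Convexity effect: ½·C·(Δy)² = 0.5 × 165.2 × (-0.0165)² = +0.02248785
ΔP/P ≈ +0.234465 + 0.02248785 = +0.25695285
= +25.695285%.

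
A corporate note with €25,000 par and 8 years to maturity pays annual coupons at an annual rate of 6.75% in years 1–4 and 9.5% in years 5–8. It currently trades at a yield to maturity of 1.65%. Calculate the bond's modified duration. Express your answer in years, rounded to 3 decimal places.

Periodic yield y = 0.0165. First find Macaulay duration:
  t   CF        PV=CF/(1+0.0165)^t    t·PV
  1     1,687.50     1,660.1082     1,660.1082
  2     1,687.50     1,633.1611     3,266.3221
  3     1,687.50     1,606.6513     4,819.9539
  4     1,687.50     1,580.5719     6,322.2875
  5     2,375.00     2,188.4000    10,941.9998
  6     2,375.00     2,152.8775    12,917.2649
  7     2,375.00     2,117.9316    14,825.5213
  8    27,375.00    24,015.6897   192,125.5178
  Σ                 36,955.3913   246,878.9756
P = 36,955.3913; Macaulay duration = 246,878.9756 / 36,955.3913 = 6.68046 years.
Modified duration = D_Mac / (1 + y) = 6.68046 / 1.0165 = 6.57202 years.

6.572 years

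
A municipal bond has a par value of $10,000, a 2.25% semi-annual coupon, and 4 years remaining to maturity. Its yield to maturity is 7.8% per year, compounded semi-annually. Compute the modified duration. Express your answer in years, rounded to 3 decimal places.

3.683 years

Periodic yield y = 0.039. First find Macaulay duration:
  t   CF        PV=CF/(1+0.039)^t    t·PV
  1       112.50       108.2772       108.2772
  2       112.50       104.2129       208.4258
  3       112.50       100.3011       300.9034
  4       112.50        96.5362       386.1449
  5       112.50        92.9126       464.5632
  6       112.50        89.4251       536.5504
  7       112.50        86.0684       602.4787
  8    10,112.50     7,446.1907    59,569.5256
  Σ                  8,123.9242    62,176.8691
P = 8,123.9242; Macaulay duration = 62,176.8691 / 8,123.9242 = 7.65355 half-year periods = 3.82678 years.
Modified duration = D_Mac / (1 + y) = 3.82678 / 1.039 = 3.68313 years.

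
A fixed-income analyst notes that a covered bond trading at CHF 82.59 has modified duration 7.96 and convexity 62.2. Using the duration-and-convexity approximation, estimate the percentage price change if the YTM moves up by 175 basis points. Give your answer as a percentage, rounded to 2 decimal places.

Duration effect: -D_mod·Δy = -7.96 × (+0.0175) = -0.139300
Convexity effect: ½·C·(Δy)² = 0.5 × 62.2 × (0.0175)² = +0.009524375
ΔP/P ≈ -0.139300 + 0.009524375 = -0.129775625
= -12.9775625%.

-12.98%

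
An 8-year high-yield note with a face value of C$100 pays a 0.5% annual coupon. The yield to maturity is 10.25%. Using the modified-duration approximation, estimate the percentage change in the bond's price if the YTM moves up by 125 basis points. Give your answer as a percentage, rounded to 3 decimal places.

-8.822%

Periodic yield y = 0.1025. Modified duration first:
  t   CF        PV=CF/(1+0.1025)^t    t·PV
  1         0.50         0.4535         0.4535
  2         0.50         0.4114         0.8227
  3         0.50         0.3731         1.1193
  4         0.50         0.3384         1.3537
  5         0.50         0.3070         1.5348
  6         0.50         0.2784         1.6705
  7         0.50         0.2525         1.7677
  8       100.50        46.0402       368.3217
  Σ                     48.4545       377.0439
P = 48.4545; D_Mac = 7.78140 yrs; D_mod = 7.78140/(1+0.1025) = 7.05796 yrs.
ΔP/P ≈ -D_mod · Δy = -7.05796 × (+0.0125) = -0.088224 = -8.8224%.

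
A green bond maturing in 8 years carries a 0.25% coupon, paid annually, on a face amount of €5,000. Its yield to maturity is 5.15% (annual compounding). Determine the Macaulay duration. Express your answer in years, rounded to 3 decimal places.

7.912 years

Periodic yield y = 0.0515. Discount each cash flow and weight by its year:
  t   CF        PV=CF/(1+0.0515)^t    t·PV
  1        12.50        11.8878        11.8878
  2        12.50        11.3055        22.6111
  3        12.50        10.7518        32.2555
  4        12.50        10.2252        40.9009
  5        12.50         9.7244        48.6221
  6        12.50         9.2481        55.4888
  7        12.50         8.7952        61.5663
  8     5,012.50     3,354.1322    26,833.0572
  Σ                  3,426.0703    27,106.3897
Price P = Σ PV = 3,426.0703.
Macaulay duration = Σ(t·PV) / P = 27,106.3897 / 3,426.0703 = 7.91180 years.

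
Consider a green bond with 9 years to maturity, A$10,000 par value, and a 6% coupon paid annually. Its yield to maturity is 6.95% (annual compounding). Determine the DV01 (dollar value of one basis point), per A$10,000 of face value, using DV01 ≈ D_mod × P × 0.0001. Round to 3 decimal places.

Periodic yield y = 0.0695.
  t   CF        PV=CF/(1+0.0695)^t    t·PV
  1       600.00       561.0098       561.0098
  2       600.00       524.5534     1,049.1067
  3       600.00       490.4660     1,471.3979
  4       600.00       458.5937     1,834.3748
  5       600.00       428.7926     2,143.9631
  6       600.00       400.9281     2,405.5687
  7       600.00       374.8744     2,624.1205
  8       600.00       350.5137     2,804.1092
  9    10,600.00     5,790.0027    52,110.0242
  Σ                  9,379.7343    67,003.6750
P = 9,379.7343; D_Mac = 7.14345 yrs; D_mod = 6.67924 yrs.
DV01 ≈ 6.67924 × 9,379.7343 × 0.0001 = 6.264953.

A$6.265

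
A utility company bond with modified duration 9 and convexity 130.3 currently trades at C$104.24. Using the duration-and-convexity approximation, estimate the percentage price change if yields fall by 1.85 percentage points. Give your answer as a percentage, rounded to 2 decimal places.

Duration effect: -D_mod·Δy = -9 × (-0.0185) = +0.166500
Convexity effect: ½·C·(Δy)² = 0.5 × 130.3 × (-0.0185)² = +0.0222975875
ΔP/P ≈ +0.166500 + 0.0222975875 = +0.1887975875
= +18.87975875%.

+18.88%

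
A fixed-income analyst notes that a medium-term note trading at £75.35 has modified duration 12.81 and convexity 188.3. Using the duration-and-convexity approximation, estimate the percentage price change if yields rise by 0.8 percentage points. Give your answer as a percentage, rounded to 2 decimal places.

-9.65%

Duration effect: -D_mod·Δy = -12.81 × (+0.008) = -0.102480
Convexity effect: ½·C·(Δy)² = 0.5 × 188.3 × (0.008)² = +0.0060256
ΔP/P ≈ -0.102480 + 0.0060256 = -0.0964544
= -9.64544%.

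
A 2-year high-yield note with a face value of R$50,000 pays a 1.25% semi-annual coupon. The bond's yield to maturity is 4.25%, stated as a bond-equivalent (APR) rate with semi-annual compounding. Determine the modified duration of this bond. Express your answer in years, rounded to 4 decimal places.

1.9396 years

Periodic yield y = 0.02125. First find Macaulay duration:
  t   CF        PV=CF/(1+0.02125)^t    t·PV
  1       312.50       305.9976       305.9976
  2       312.50       299.6304       599.2608
  3       312.50       293.3957       880.1872
  4    50,312.50    46,253.8214   185,015.2858
  Σ                 47,152.8452   186,800.7314
P = 47,152.8452; Macaulay duration = 186,800.7314 / 47,152.8452 = 3.96160 half-year periods = 1.98080 years.
Modified duration = D_Mac / (1 + y) = 1.98080 / 1.02125 = 1.93958 years.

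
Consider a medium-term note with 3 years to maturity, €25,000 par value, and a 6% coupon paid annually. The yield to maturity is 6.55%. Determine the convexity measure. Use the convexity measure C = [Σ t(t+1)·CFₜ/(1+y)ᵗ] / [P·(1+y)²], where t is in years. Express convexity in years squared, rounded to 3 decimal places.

9.783

With y = 0.0655:
  t   CF        PV=CF/(1+0.0655)^t    t·PV        t(t+1)·PV
  1     1,500.00     1,407.7898     1,407.7898       2,815.5795
  2     1,500.00     1,321.2480     2,642.4960       7,927.4881
  3    26,500.00    21,907.1313    65,721.3940     262,885.5760
  Σ                 24,636.1691    69,771.6798     273,628.6436
P = 24,636.1691.
Convexity = Σ t(t+1)·PV / [P·(1+y)²] = 273,628.6436 / (24,636.1691 × 1.135290) = 9.78321.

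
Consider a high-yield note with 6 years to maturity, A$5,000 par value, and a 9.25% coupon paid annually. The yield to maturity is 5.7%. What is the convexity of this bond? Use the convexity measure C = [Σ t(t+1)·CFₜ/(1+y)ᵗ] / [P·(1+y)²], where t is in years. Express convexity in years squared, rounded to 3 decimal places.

With y = 0.057:
  t   CF        PV=CF/(1+0.057)^t    t·PV        t(t+1)·PV
  1       462.50       437.5591       437.5591         875.1183
  2       462.50       413.9632       827.9265       2,483.7794
  3       462.50       391.6398     1,174.9193       4,699.6771
  4       462.50       370.5201     1,482.0805       7,410.4023
  5       462.50       350.5394     1,752.6968      10,516.1811
  6     5,462.50     3,916.8914    23,501.3482     164,509.4372
  Σ                  5,881.1130    29,176.5303     190,494.5952
P = 5,881.1130.
Convexity = Σ t(t+1)·PV / [P·(1+y)²] = 190,494.5952 / (5,881.1130 × 1.117249) = 28.99167.

28.992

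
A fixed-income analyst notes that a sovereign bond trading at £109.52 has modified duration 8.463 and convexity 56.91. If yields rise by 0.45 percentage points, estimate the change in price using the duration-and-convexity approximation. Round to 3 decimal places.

-£4.108

Duration effect: -D_mod·Δy = -8.463 × (+0.0045) = -0.0380835
Convexity effect: ½·C·(Δy)² = 0.5 × 56.91 × (0.0045)² = +0.00057621375
ΔP/P ≈ -0.0380835 + 0.00057621375 = -0.03750728625
ΔP ≈ 109.52 × (-0.03750728625) = -4.1077979901.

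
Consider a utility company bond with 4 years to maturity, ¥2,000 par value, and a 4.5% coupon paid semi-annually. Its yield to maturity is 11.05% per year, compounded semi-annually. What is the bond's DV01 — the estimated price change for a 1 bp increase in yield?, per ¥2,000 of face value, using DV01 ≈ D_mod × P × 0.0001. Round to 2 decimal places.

Periodic yield y = 0.05525.
  t   CF        PV=CF/(1+0.05525)^t    t·PV
  1        45.00        42.6439        42.6439
  2        45.00        40.4112        80.8224
  3        45.00        38.2954       114.8862
  4        45.00        36.2903       145.1614
  5        45.00        34.3903       171.9514
  6        45.00        32.5897       195.5382
  7        45.00        30.8834       216.1837
  8     2,045.00     1,329.9963    10,639.9702
  Σ                  1,585.5005    11,607.1574
P = 1,585.5005; D_Mac = 7.32082 half-year periods = 3.66041 yrs; D_mod = 3.46876 yrs.
DV01 ≈ 3.46876 × 1,585.5005 × 0.0001 = 0.549972.

¥0.55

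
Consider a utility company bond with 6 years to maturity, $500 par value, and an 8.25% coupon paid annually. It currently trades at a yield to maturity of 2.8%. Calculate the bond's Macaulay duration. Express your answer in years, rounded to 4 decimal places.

Periodic yield y = 0.028. Discount each cash flow and weight by its year:
  t   CF        PV=CF/(1+0.028)^t    t·PV
  1        41.25        40.1265        40.1265
  2        41.25        39.0335        78.0670
  3        41.25        37.9704       113.9111
  4        41.25        36.9361       147.7446
  5        41.25        35.9301       179.6505
  6       541.25       458.6055     2,751.6328
  Σ                    648.6020     3,311.1324
Price P = Σ PV = 648.6020.
Macaulay duration = Σ(t·PV) / P = 3,311.1324 / 648.6020 = 5.10503 years.

5.1050 years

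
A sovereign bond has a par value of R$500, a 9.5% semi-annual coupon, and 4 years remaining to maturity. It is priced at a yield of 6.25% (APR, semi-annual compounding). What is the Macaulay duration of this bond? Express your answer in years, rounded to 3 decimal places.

3.455 years

Periodic yield y = 0.03125. Discount each cash flow and weight by its period:
  t   CF        PV=CF/(1+0.03125)^t    t·PV
  1        23.75        23.0303        23.0303
  2        23.75        22.3324        44.6648
  3        23.75        21.6557        64.9670
  4        23.75        20.9994        83.9978
  5        23.75        20.3631       101.8155
  6        23.75        19.7460       118.4762
  7        23.75        19.1477       134.0337
  8       523.75       409.4608     3,275.6865
  Σ                    556.7354     3,846.6718
Price P = Σ PV = 556.7354.
Macaulay duration = Σ(t·PV) / P = 3,846.6718 / 556.7354 = 6.90934 half-year periods.
In years: 6.90934 / 2 = 3.45467 years.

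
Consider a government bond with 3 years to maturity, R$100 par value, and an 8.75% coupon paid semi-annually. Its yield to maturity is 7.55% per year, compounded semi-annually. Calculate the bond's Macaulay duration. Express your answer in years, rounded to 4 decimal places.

Periodic yield y = 0.03775. Discount each cash flow and weight by its period:
  t   CF        PV=CF/(1+0.03775)^t    t·PV
  1        4.375         4.2159         4.2159
  2        4.375         4.0625         8.1250
  3        4.375         3.9147        11.7441
  4        4.375         3.7723        15.0892
  5        4.375         3.6351        18.1754
  6      104.375        83.5680       501.4080
  Σ                    103.1685       558.7577
Price P = Σ PV = 103.1685.
Macaulay duration = Σ(t·PV) / P = 558.7577 / 103.1685 = 5.41597 half-year periods.
In years: 5.41597 / 2 = 2.70799 years.

2.7080 years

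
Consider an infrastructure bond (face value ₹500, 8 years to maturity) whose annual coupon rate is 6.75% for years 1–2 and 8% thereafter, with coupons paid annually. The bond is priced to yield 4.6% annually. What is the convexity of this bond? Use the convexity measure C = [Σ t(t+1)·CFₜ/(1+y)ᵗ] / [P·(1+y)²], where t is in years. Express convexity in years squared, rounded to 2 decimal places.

49.27

With y = 0.046:
  t   CF        PV=CF/(1+0.046)^t    t·PV        t(t+1)·PV
  1        33.75        32.2658        32.2658          64.5315
  2        33.75        30.8468        61.6936         185.0809
  3        40.00        34.9514       104.8543         419.4171
  4        40.00        33.4144       133.6575         668.2874
  5        40.00        31.9449       159.7245         958.3471
  6        40.00        30.5401       183.2404       1,282.6825
  7        40.00        29.1970       204.3790       1,635.0319
  8       540.00       376.8255     3,014.6040      27,131.4360
  Σ                    599.9859     3,894.4190      32,344.8144
P = 599.9859.
Convexity = Σ t(t+1)·PV / [P·(1+y)²] = 32,344.8144 / (599.9859 × 1.094116) = 49.27201.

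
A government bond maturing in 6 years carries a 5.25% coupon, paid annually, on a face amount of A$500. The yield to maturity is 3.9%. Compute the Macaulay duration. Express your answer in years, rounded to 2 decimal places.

Periodic yield y = 0.039. Discount each cash flow and weight by its year:
  t   CF        PV=CF/(1+0.039)^t    t·PV
  1        26.25        25.2647        25.2647
  2        26.25        24.3163        48.6327
  3        26.25        23.4036        70.2108
  4        26.25        22.5251        90.1005
  5        26.25        21.6796       108.3981
  6       526.25       418.3106     2,509.8633
  Σ                    535.4999     2,852.4700
Price P = Σ PV = 535.4999.
Macaulay duration = Σ(t·PV) / P = 2,852.4700 / 535.4999 = 5.32674 years.

5.33 years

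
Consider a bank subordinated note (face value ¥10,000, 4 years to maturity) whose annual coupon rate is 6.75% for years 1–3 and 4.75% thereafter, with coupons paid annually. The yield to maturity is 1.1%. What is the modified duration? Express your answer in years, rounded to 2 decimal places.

3.63 years

Periodic yield y = 0.011. First find Macaulay duration:
  t   CF        PV=CF/(1+0.011)^t    t·PV
  1       675.00       667.6558       667.6558
  2       675.00       660.3915     1,320.7830
  3       675.00       653.2062     1,959.6186
  4    10,475.00    10,026.5012    40,106.0047
  Σ                 12,007.7547    44,054.0621
P = 12,007.7547; Macaulay duration = 44,054.0621 / 12,007.7547 = 3.66880 years.
Modified duration = D_Mac / (1 + y) = 3.66880 / 1.011 = 3.62888 years.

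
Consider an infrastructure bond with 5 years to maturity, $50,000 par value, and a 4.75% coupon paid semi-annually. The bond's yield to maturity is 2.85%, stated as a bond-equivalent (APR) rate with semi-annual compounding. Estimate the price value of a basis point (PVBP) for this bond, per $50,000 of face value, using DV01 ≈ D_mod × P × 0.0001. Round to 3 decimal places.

Periodic yield y = 0.01425.
  t   CF        PV=CF/(1+0.01425)^t    t·PV
  1     1,187.50     1,170.8159     1,170.8159
  2     1,187.50     1,154.3662     2,308.7323
  3     1,187.50     1,138.1476     3,414.4427
  4     1,187.50     1,122.1568     4,488.6273
  5     1,187.50     1,106.3908     5,531.9538
  6     1,187.50     1,090.8462     6,545.0772
  7     1,187.50     1,075.5200     7,528.6402
  8     1,187.50     1,060.4092     8,483.2736
  9     1,187.50     1,045.5107     9,409.5961
  10   51,187.50    44,433.8306   444,338.3064
  Σ                 54,397.9939   493,219.4653
P = 54,397.9939; D_Mac = 9.06687 half-year periods = 4.53343 yrs; D_mod = 4.46974 yrs.
DV01 ≈ 4.46974 × 54,397.9939 × 0.0001 = 24.314492.

$24.314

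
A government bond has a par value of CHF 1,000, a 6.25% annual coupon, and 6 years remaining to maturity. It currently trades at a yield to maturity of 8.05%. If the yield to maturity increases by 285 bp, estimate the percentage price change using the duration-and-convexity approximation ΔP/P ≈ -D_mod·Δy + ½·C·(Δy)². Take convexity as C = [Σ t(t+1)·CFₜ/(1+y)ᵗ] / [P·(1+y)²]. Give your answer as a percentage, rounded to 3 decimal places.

-12.378%

With y = 0.0805:
  t   CF        PV=CF/(1+0.0805)^t    t·PV        t(t+1)·PV
  1        62.50        57.8436        57.8436         115.6872
  2        62.50        53.5341       107.0682         321.2046
  3        62.50        49.5457       148.6370         594.5480
  4        62.50        45.8544       183.4176         917.0878
  5        62.50        42.4381       212.1906       1,273.1437
  6     1,062.50       667.6984     4,006.1902      28,043.3312
  Σ                    916.9142     4,715.3471      31,265.0025
P = 916.9142; D_Mac = 5.14263 yrs; D_mod = 4.75949 yrs; C = 29.20655.
Duration effect: -4.75949 × (+0.0285) = -0.135645
Convexity effect: 0.5 × 29.20655 × (0.0285)² = +0.0118615
ΔP/P ≈ -0.135645 + 0.0118615 = -0.123784 = -12.3784%.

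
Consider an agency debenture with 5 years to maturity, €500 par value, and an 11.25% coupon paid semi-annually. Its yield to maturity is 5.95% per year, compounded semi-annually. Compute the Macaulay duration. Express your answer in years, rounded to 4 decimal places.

Periodic yield y = 0.02975. Discount each cash flow and weight by its period:
  t   CF        PV=CF/(1+0.02975)^t    t·PV
  1       28.125        27.3125        27.3125
  2       28.125        26.5234        53.0468
  3       28.125        25.7571        77.2713
  4       28.125        25.0130       100.0519
  5       28.125        24.2903       121.4517
  6       28.125        23.5886       141.5315
  7       28.125        22.9071       160.3496
  8       28.125        22.2453       177.9623
  9       28.125        21.6026       194.4235
  10     528.125       393.9297     3,939.2970
  Σ                    613.1695     4,992.6980
Price P = Σ PV = 613.1695.
Macaulay duration = Σ(t·PV) / P = 4,992.6980 / 613.1695 = 8.14244 half-year periods.
In years: 8.14244 / 2 = 4.07122 years.

4.0712 years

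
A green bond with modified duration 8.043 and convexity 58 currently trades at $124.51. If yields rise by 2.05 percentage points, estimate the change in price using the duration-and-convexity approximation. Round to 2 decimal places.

-$19.01

Duration effect: -D_mod·Δy = -8.043 × (+0.0205) = -0.1648815
Convexity effect: ½·C·(Δy)² = 0.5 × 58 × (0.0205)² = +0.01218725
ΔP/P ≈ -0.1648815 + 0.01218725 = -0.15269425
ΔP ≈ 124.51 × (-0.15269425) = -19.0119610675.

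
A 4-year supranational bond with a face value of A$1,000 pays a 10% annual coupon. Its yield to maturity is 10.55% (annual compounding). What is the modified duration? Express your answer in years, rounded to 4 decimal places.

Periodic yield y = 0.1055. First find Macaulay duration:
  t   CF        PV=CF/(1+0.1055)^t    t·PV
  1       100.00        90.4568        90.4568
  2       100.00        81.8243       163.6487
  3       100.00        74.0157       222.0471
  4     1,100.00       736.4745     2,945.8979
  Σ                    982.7713     3,422.0504
P = 982.7713; Macaulay duration = 3,422.0504 / 982.7713 = 3.48204 years.
Modified duration = D_Mac / (1 + y) = 3.48204 / 1.1055 = 3.14974 years.

3.1497 years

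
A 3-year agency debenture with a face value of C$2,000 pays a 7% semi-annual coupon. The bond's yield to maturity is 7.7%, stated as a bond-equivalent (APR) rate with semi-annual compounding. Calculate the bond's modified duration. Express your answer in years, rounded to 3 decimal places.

2.653 years

Periodic yield y = 0.0385. First find Macaulay duration:
  t   CF        PV=CF/(1+0.0385)^t    t·PV
  1        70.00        67.4049        67.4049
  2        70.00        64.9060       129.8121
  3        70.00        62.4998       187.4994
  4        70.00        60.1828       240.7310
  5        70.00        57.9516       289.7581
  6     2,070.00     1,650.1801     9,901.0805
  Σ                  1,963.1252    10,816.2859
P = 1,963.1252; Macaulay duration = 10,816.2859 / 1,963.1252 = 5.50973 half-year periods = 2.75486 years.
Modified duration = D_Mac / (1 + y) = 2.75486 / 1.0385 = 2.65273 years.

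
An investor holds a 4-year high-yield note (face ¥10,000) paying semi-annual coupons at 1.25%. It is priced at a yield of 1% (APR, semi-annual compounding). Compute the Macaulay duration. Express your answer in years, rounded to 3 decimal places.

Periodic yield y = 0.005. Discount each cash flow and weight by its period:
  t   CF        PV=CF/(1+0.005)^t    t·PV
  1        62.50        62.1891        62.1891
  2        62.50        61.8797       123.7593
  3        62.50        61.5718       184.7154
  4        62.50        61.2655       245.0619
  5        62.50        60.9607       304.8033
  6        62.50        60.6574       363.9443
  7        62.50        60.3556       422.4892
  8    10,062.50     9,668.9074    77,351.2589
  Σ                 10,097.7870    79,058.2214
Price P = Σ PV = 10,097.7870.
Macaulay duration = Σ(t·PV) / P = 79,058.2214 / 10,097.7870 = 7.82926 half-year periods.
In years: 7.82926 / 2 = 3.91463 years.

3.915 years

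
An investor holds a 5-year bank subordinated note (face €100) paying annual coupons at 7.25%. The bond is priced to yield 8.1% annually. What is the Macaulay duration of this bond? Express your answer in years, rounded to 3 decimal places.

Periodic yield y = 0.081. Discount each cash flow and weight by its year:
  t   CF        PV=CF/(1+0.081)^t    t·PV
  1         7.25         6.7068         6.7068
  2         7.25         6.2042        12.4084
  3         7.25         5.7393        17.2180
  4         7.25         5.3093        21.2371
  5       107.25        72.6556       363.2778
  Σ                     96.6151       420.8480
Price P = Σ PV = 96.6151.
Macaulay duration = Σ(t·PV) / P = 420.8480 / 96.6151 = 4.35592 years.

4.356 years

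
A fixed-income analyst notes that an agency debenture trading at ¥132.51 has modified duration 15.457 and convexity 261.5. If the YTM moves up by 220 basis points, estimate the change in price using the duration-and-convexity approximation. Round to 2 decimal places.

-¥36.67

Duration effect: -D_mod·Δy = -15.457 × (+0.022) = -0.340054
Convexity effect: ½·C·(Δy)² = 0.5 × 261.5 × (0.022)² = +0.0632830
ΔP/P ≈ -0.340054 + 0.0632830 = -0.276771
ΔP ≈ 132.51 × (-0.276771) = -36.67492521.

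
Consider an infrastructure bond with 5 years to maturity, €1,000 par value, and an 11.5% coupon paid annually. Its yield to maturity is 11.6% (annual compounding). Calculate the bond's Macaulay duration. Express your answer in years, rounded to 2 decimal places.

4.07 years

Periodic yield y = 0.116. Discount each cash flow and weight by its year:
  t   CF        PV=CF/(1+0.116)^t    t·PV
  1       115.00       103.0466       103.0466
  2       115.00        92.3357       184.6713
  3       115.00        82.7380       248.2141
  4       115.00        74.1380       296.5521
  5     1,115.00       644.1009     3,220.5044
  Σ                    996.3592     4,052.9886
Price P = Σ PV = 996.3592.
Macaulay duration = Σ(t·PV) / P = 4,052.9886 / 996.3592 = 4.06780 years.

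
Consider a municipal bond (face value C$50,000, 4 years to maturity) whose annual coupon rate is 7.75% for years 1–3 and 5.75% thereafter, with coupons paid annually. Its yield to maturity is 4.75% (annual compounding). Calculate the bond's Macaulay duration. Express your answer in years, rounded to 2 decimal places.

Periodic yield y = 0.0475. Discount each cash flow and weight by its year:
  t   CF        PV=CF/(1+0.0475)^t    t·PV
  1     3,875.00     3,699.2840     3,699.2840
  2     3,875.00     3,531.5360     7,063.0721
  3     3,875.00     3,371.3948    10,114.1844
  4    52,875.00    43,917.1606   175,668.6425
  Σ                 54,519.3755   196,545.1830
Price P = Σ PV = 54,519.3755.
Macaulay duration = Σ(t·PV) / P = 196,545.1830 / 54,519.3755 = 3.60505 years.

3.61 years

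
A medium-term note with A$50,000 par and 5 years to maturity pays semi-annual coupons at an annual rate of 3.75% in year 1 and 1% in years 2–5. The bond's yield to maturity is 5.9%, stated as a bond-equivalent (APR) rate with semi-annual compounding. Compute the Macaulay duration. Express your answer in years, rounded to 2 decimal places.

4.74 years

Periodic yield y = 0.0295. Discount each cash flow and weight by its period:
  t   CF        PV=CF/(1+0.0295)^t    t·PV
  1       937.50       910.6362       910.6362
  2       937.50       884.5422     1,769.0845
  3       250.00       229.1189       687.3568
  4       250.00       222.5536       890.2144
  5       250.00       216.1764     1,080.8819
  6       250.00       209.9819     1,259.8915
  7       250.00       203.9650     1,427.7547
  8       250.00       198.1204     1,584.9632
  9       250.00       192.4433     1,731.9899
  10   50,250.00    37,572.7131   375,727.1312
  Σ                 40,840.2511   387,069.9043
Price P = Σ PV = 40,840.2511.
Macaulay duration = Σ(t·PV) / P = 387,069.9043 / 40,840.2511 = 9.47766 half-year periods.
In years: 9.47766 / 2 = 4.73883 years.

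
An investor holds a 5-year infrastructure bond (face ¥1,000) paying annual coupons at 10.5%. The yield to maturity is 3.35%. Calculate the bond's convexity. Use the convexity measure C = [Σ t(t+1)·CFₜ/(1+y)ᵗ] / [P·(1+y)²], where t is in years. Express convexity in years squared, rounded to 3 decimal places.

With y = 0.0335:
  t   CF        PV=CF/(1+0.0335)^t    t·PV        t(t+1)·PV
  1       105.00       101.5965       101.5965         203.1930
  2       105.00        98.3034       196.6067         589.8201
  3       105.00        95.1169       285.3508       1,141.4032
  4       105.00        92.0338       368.1352       1,840.6761
  5     1,105.00       937.1516     4,685.7582      28,114.5494
  Σ                  1,324.2023     5,637.4475      31,889.6419
P = 1,324.2023.
Convexity = Σ t(t+1)·PV / [P·(1+y)²] = 31,889.6419 / (1,324.2023 × 1.068122) = 22.54625.

22.546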